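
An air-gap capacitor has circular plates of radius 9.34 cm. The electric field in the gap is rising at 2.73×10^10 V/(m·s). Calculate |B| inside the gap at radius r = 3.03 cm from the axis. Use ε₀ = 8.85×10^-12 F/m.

Through the whole plate area (πR² = 0.02741 m²), I_d = ε₀ πR² dE/dt = 6.622×10^-3 A.
∮B·dl = μ₀ I_d,enc with I_d,enc = I_d r²/R² = 6.969×10^-4 A; so B = μ₀ I_d,enc/(2πr) = 4.60×10^-9 T.

4.60×10^-9 T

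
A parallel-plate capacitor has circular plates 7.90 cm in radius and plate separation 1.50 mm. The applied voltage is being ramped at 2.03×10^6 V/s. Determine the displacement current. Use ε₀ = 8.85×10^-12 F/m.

2.35×10^-4 A

C = ε₀A/d = (8.85×10^-12)(0.01961)/(1.50×10^-3) = 1.157×10^-10 F.
I_d = C dV/dt = (1.157×10^-10)(2.03×10^6) = 2.35×10^-4 A.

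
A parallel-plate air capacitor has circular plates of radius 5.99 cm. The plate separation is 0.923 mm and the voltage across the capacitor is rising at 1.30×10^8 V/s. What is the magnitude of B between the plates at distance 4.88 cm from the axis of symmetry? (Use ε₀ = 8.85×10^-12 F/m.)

3.82×10^-8 T

dE/dt = (dV/dt)/d = 1.408×10^11 V/(m·s); I_d = ε₀(πR²)(dE/dt) = (8.85×10^-12)(0.01127)(1.408×10^11) = 0.01404 A.
For r < R the Ampère–Maxwell law gives B(2πr) = μ₀ I_d (r²/R²), so B = μ₀ I_d r/(2πR²) = (4π×10^-7)(0.01404)(0.0488)/(2π·0.0599²) = 3.82×10^-8 T.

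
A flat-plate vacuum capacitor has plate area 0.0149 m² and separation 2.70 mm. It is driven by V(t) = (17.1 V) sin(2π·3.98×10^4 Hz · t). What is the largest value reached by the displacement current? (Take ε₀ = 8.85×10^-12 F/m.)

C = ε₀A/d = (8.85×10^-12)(0.0149)/(2.70×10^-3) = 4.884×10^-11 F; ω = 2πf = 2.501×10^5 rad/s.
I_d = C dV/dt, so |I_d|_max = C V₀ ω = (4.884×10^-11)(17.1)(2.501×10^5) = 2.09×10^-4 A.

2.09×10^-4 A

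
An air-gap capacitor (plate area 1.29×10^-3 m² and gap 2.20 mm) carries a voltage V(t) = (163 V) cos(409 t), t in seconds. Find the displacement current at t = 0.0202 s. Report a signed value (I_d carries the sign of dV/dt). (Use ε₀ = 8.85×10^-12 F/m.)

C = ε₀A/d = (8.85×10^-12)(1.29×10^-3)/(2.20×10^-3) = 5.189×10^-12 F. dV/dt = V₀ω·−sin(ωt); at ωt = 8.2618 rad this factor is -0.9180.
I_d = C dV/dt = (5.189×10^-12)(163)(409)(-0.9180) = -3.18×10^-7 A.

-3.18×10^-7 A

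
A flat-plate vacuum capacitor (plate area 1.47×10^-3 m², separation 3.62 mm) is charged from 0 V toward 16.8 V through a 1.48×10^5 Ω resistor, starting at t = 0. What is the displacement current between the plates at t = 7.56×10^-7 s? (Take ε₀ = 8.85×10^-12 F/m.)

2.74×10^-5 A

C = ε₀A/d = (8.85×10^-12)(1.47×10^-3)/(3.62×10^-3) = 3.594×10^-12 F, so τ = RC = 5.319×10^-7 s.
The conduction current is I(t) = (V₀/R) e^(−t/τ), and the displacement current between the plates equals it.
t/τ = 1.421; I_d = (16.8/1.48×10^5) · e^(−1.421) = (1.135×10^-4)(0.2415) = 2.74×10^-5 A.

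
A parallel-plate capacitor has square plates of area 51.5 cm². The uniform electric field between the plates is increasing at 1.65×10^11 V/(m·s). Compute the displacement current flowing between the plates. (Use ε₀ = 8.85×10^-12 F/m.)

With a uniform field, Φ_E = EA, so I_d = ε₀ A dE/dt = 7.52×10^-3 A.

7.52×10^-3 A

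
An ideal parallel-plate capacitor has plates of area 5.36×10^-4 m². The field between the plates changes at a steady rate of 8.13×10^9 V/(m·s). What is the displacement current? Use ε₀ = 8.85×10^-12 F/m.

3.86×10^-5 A

With a uniform field, Φ_E = EA, so I_d = ε₀ A dE/dt = 3.86×10^-5 A.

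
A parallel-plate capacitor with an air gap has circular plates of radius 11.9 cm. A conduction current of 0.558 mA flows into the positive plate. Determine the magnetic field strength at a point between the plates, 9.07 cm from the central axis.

Between the plates the displacement current equals the wire current: I_d = 0.558 mA = 5.58×10^-4 A.
For r < R the Ampère–Maxwell law gives B(2πr) = μ₀ I_d (r²/R²), so B = μ₀ I_d r/(2πR²) = (4π×10^-7)(5.58×10^-4)(0.0907)/(2π·0.119²) = 7.15×10^-10 T.

7.15×10^-10 T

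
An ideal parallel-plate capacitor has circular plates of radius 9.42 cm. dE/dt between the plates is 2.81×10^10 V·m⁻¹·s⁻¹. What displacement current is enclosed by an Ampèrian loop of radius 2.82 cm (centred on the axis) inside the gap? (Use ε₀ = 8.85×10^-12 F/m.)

Total displacement current: I_d = ε₀(πR²)(dE/dt) = (8.85×10^-12)(0.02788)(2.81×10^10) = 6.933×10^-3 A.
Through an area πr² the displacement current is I_d·(πr²/πR²) = I_d (r/R)² = 6.21×10^-4 A.

6.21×10^-4 A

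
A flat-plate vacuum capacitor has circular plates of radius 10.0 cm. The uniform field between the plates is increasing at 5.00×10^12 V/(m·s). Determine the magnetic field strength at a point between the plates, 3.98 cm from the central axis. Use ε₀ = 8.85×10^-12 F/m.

Total displacement current: I_d = ε₀(πR²)(dE/dt) = (8.85×10^-12)(0.03142)(5.00×10^12) = 1.390 A.
∮B·dl = μ₀ I_d,enc with I_d,enc = I_d r²/R² = 0.2202 A; so B = μ₀ I_d,enc/(2πr) = 1.11×10^-6 T.

1.11×10^-6 T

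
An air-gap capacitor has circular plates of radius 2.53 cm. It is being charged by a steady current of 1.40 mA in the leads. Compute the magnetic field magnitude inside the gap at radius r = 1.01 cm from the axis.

By continuity the displacement current in the gap matches the conduction current: I_d = 1.40×10^-3 A.
For r < R the Ampère–Maxwell law gives B(2πr) = μ₀ I_d (r²/R²), so B = μ₀ I_d r/(2πR²) = (4π×10^-7)(1.40×10^-3)(0.0101)/(2π·0.0253²) = 4.42×10^-9 T.

4.42×10^-9 T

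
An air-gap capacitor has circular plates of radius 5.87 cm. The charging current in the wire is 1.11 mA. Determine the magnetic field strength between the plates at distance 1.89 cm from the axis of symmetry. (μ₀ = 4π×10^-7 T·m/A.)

1.22×10^-9 T

Between the plates the displacement current equals the wire current: I_d = 1.11 mA = 1.11×10^-3 A.
An Ampèrian loop of radius r encloses a fraction (r/R)² of I_d. Then B·2πr = μ₀ I_d (r/R)², giving B = μ₀ I_d r/(2πR²) = 1.22×10^-9 T.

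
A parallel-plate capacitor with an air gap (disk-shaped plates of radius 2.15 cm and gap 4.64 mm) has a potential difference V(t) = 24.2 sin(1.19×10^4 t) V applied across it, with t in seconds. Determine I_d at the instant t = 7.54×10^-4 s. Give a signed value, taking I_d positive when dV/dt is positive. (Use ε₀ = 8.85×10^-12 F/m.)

-7.17×10^-7 A

dE/dt = (V₀ω/d)·cos(ωt) with ωt = 8.9726 rad: (24.2)(1.19×10^4)(-0.8995)/(4.64×10^-3) = -5.583×10^7 V/(m·s).
I_d = ε₀ A dE/dt = (8.85×10^-12)(1.452×10^-3)(-5.583×10^7) = -7.17×10^-7 A.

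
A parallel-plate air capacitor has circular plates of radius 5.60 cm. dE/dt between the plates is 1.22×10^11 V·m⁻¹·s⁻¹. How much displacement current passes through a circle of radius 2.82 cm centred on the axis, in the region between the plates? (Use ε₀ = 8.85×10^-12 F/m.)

2.70×10^-3 A

Through the whole plate area (πR² = 9.852×10^-3 m²), I_d = ε₀ πR² dE/dt = 0.01064 A.
Since J_d is uniform, the enclosed fraction is (r/R)² = 0.2536, giving I_d,enc = 2.70×10^-3 A.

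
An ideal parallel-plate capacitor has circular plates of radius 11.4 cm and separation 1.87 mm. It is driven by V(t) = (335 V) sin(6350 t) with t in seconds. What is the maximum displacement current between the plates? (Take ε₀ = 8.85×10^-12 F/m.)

4.11×10^-4 A

The displacement current equals the conduction current C dV/dt, which peaks at C V₀ ω.
With C = ε₀A/d = (8.85×10^-12)(0.04083)/(1.87×10^-3) = 1.932×10^-10 F and ω = 6350 rad/s, I_d,max = (1.932×10^-10)(335)(6350) = 4.11×10^-4 A.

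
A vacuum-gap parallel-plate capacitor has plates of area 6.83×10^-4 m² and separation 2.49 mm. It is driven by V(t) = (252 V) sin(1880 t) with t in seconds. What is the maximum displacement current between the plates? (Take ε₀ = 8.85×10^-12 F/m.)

1.15×10^-6 A

(dE/dt)_max = V₀ω/d = 1.903×10^8 V/(m·s); ω = 1880 rad/s.
I_d,max = ε₀ A (dE/dt)_max = (8.85×10^-12)(6.83×10^-4)(1.903×10^8) = 1.15×10^-6 A.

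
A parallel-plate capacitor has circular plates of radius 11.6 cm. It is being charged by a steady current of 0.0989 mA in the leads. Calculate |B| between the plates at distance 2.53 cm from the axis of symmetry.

Between the plates the displacement current equals the wire current: I_d = 0.0989 mA = 9.89×10^-5 A.
For r < R the Ampère–Maxwell law gives B(2πr) = μ₀ I_d (r²/R²), so B = μ₀ I_d r/(2πR²) = (4π×10^-7)(9.89×10^-5)(0.0253)/(2π·0.116²) = 3.72×10^-11 T.

3.72×10^-11 T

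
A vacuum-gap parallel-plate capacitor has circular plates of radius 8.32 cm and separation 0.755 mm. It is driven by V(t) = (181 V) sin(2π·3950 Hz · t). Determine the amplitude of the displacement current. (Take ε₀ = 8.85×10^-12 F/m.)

1.15×10^-3 A

(dE/dt)_max = V₀ω/d = 5.950×10^9 V/(m·s); ω = 2πf = 2.482×10^4 rad/s.
I_d,max = ε₀ A (dE/dt)_max = (8.85×10^-12)(0.02175)(5.950×10^9) = 1.15×10^-3 A.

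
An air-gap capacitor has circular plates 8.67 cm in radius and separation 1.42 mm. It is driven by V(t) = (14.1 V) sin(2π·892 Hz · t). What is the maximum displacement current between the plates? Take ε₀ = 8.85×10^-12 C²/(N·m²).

C = ε₀A/d = (8.85×10^-12)(0.02362)/(1.42×10^-3) = 1.472×10^-10 F; ω = 2πf = 5605 rad/s.
I_d = C dV/dt, so |I_d|_max = C V₀ ω = (1.472×10^-10)(14.1)(5605) = 1.16×10^-5 A.

1.16×10^-5 A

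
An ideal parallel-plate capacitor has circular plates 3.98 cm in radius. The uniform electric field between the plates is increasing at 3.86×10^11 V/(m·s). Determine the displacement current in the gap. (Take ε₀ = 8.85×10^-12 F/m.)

The displacement current is ε₀ times dΦ_E/dt = ε₀ A dE/dt = (8.85×10^-12)(4.976×10^-3)(3.86×10^11) = 0.0170 A.

0.0170 A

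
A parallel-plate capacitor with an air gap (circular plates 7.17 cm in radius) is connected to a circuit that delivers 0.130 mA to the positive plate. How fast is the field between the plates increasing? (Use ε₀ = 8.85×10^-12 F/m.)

The displacement current between the plates equals the conduction current, I_d = 0.130 mA.
Then dE/dt = I_d/(ε₀A) = 9.10×10^8 V/(m·s).

9.10×10^8 V/(m·s)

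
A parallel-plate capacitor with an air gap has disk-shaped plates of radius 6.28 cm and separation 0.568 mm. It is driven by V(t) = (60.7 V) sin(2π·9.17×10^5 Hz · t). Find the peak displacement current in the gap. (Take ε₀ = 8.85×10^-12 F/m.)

The displacement current equals the conduction current C dV/dt, which peaks at C V₀ ω.
With C = ε₀A/d = (8.85×10^-12)(0.01239)/(5.68×10^-4) = 1.930×10^-10 F and ω = 2πf = 5.762×10^6 rad/s, I_d,max = (1.930×10^-10)(60.7)(5.762×10^6) = 0.0675 A.

0.0675 A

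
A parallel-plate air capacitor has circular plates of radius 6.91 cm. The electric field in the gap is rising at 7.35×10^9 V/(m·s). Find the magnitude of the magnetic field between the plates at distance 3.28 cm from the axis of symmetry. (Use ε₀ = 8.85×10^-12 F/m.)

1.34×10^-9 T

Total displacement current: I_d = ε₀(πR²)(dE/dt) = (8.85×10^-12)(0.01500)(7.35×10^9) = 9.757×10^-4 A.
An Ampèrian loop of radius r encloses a fraction (r/R)² of I_d. Then B·2πr = μ₀ I_d (r/R)², giving B = μ₀ I_d r/(2πR²) = 1.34×10^-9 T.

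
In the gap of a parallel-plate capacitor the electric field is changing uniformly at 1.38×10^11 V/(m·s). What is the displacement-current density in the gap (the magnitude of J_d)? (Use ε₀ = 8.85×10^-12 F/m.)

J_d = ε₀ ∂E/∂t, so J_d = 1.22 A/m².

1.22 A/m²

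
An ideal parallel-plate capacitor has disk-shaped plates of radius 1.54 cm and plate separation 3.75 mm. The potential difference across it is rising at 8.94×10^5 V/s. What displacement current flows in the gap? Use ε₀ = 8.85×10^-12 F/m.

The displacement current equals the charging current C dV/dt. With C = ε₀A/d = (8.85×10^-12)(7.451×10^-4)/(3.75×10^-3) = 1.758×10^-12 F, I_d = (1.758×10^-12)(8.94×10^5) = 1.57×10^-6 A.

1.57×10^-6 A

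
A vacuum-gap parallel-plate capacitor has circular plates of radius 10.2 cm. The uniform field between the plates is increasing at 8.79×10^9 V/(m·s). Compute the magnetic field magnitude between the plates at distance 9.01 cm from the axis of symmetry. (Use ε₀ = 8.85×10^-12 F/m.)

I_d = ε₀ dΦ_E/dt = ε₀ πR² (dE/dt) = (8.85×10^-12)(0.03269)(8.79×10^9) = 2.543×10^-3 A through the full plate area.
∮B·dl = μ₀ I_d,enc with I_d,enc = I_d r²/R² = 1.984×10^-3 A; so B = μ₀ I_d,enc/(2πr) = 4.40×10^-9 T.

4.40×10^-9 T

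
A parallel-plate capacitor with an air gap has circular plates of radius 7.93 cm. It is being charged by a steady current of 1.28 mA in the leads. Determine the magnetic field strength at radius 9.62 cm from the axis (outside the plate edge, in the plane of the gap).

No conduction current crosses the gap, so I_d there equals the 1.28×10^-3 A in the leads.
For r ≥ R the full I_d is enclosed: B = μ₀ I_d/(2πr) = (4π×10^-7)(1.28×10^-3)/(2π·0.0962) = 2.66×10^-9 T.

2.66×10^-9 T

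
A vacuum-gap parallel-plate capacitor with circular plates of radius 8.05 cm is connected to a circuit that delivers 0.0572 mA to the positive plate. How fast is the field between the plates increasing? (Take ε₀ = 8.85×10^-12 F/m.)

By continuity, I_d in the gap equals the 0.0572 mA flowing in the wire.
Then dE/dt = I_d/(ε₀A) = 3.17×10^8 V/(m·s).

3.17×10^8 V/(m·s)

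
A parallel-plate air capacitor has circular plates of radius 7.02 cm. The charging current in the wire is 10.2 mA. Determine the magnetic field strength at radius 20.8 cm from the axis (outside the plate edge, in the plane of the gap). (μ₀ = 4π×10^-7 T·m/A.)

9.81×10^-9 T

By continuity the displacement current in the gap matches the conduction current: I_d = 0.0102 A.
Outside the plates the loop encloses all of I_d, so B·2πr = μ₀ I_d and B = 9.81×10^-9 T.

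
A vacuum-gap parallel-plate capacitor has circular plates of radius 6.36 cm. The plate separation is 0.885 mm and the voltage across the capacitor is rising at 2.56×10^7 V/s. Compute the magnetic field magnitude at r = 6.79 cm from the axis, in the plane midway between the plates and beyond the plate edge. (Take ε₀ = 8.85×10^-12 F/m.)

dE/dt = (dV/dt)/d = 2.893×10^10 V/(m·s); I_d = ε₀(πR²)(dE/dt) = (8.85×10^-12)(0.01271)(2.893×10^10) = 3.254×10^-3 A.
For r ≥ R the full I_d is enclosed: B = μ₀ I_d/(2πr) = (4π×10^-7)(3.254×10^-3)/(2π·0.0679) = 9.58×10^-9 T.

9.58×10^-9 T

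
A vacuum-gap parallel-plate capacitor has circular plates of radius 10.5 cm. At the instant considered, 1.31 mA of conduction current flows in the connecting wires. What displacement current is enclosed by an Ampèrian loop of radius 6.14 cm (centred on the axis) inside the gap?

No conduction current crosses the gap, so I_d there equals the 1.31×10^-3 A in the leads.
The field is uniform, so I_d,enc = I_d (r/R)² = (1.31×10^-3)(6.14/10.5)² = 4.48×10^-4 A.

4.48×10^-4 A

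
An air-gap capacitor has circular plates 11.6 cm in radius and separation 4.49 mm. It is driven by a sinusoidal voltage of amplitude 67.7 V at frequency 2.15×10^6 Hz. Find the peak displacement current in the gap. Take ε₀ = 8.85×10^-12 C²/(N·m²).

0.0762 A

C = ε₀A/d = (8.85×10^-12)(0.04227)/(4.49×10^-3) = 8.332×10^-11 F; ω = 2πf = 1.351×10^7 rad/s.
I_d = C dV/dt, so |I_d|_max = C V₀ ω = (8.332×10^-11)(67.7)(1.351×10^7) = 0.0762 A.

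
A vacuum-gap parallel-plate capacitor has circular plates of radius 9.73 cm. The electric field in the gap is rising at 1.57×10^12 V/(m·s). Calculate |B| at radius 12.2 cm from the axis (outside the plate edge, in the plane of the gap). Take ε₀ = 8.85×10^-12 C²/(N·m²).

I_d = ε₀ dΦ_E/dt = ε₀ πR² (dE/dt) = (8.85×10^-12)(0.02974)(1.57×10^12) = 0.4132 A through the full plate area.
With r > R the enclosed displacement current is the full I_d; B = μ₀ I_d / (2πr) = 6.77×10^-7 T.

6.77×10^-7 T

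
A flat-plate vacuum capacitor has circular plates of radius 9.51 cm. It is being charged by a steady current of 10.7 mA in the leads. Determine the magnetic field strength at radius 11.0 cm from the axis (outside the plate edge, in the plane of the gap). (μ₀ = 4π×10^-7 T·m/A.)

By continuity the displacement current in the gap matches the conduction current: I_d = 0.0107 A.
With r > R the enclosed displacement current is the full I_d; B = μ₀ I_d / (2πr) = 1.95×10^-8 T.

1.95×10^-8 T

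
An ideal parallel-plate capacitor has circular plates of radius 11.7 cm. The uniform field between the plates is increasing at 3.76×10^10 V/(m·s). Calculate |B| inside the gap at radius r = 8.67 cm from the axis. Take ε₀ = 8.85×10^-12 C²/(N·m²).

1.81×10^-8 T

Total displacement current: I_d = ε₀(πR²)(dE/dt) = (8.85×10^-12)(0.04301)(3.76×10^10) = 0.01431 A.
For r < R the Ampère–Maxwell law gives B(2πr) = μ₀ I_d (r²/R²), so B = μ₀ I_d r/(2πR²) = (4π×10^-7)(0.01431)(0.0867)/(2π·0.117²) = 1.81×10^-8 T.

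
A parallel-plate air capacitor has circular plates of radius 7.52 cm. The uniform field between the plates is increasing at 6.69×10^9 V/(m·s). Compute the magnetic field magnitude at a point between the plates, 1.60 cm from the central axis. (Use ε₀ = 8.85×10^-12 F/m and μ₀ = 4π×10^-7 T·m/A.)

5.95×10^-10 T

I_d = ε₀ dΦ_E/dt = ε₀ πR² (dE/dt) = (8.85×10^-12)(0.01777)(6.69×10^9) = 1.052×10^-3 A through the full plate area.
For r < R the Ampère–Maxwell law gives B(2πr) = μ₀ I_d (r²/R²), so B = μ₀ I_d r/(2πR²) = (4π×10^-7)(1.052×10^-3)(0.0160)/(2π·0.0752²) = 5.95×10^-10 T.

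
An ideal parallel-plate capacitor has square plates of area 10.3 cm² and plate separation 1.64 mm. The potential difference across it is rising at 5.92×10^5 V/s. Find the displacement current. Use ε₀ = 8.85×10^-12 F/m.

3.29×10^-6 A

C = ε₀A/d = (8.85×10^-12)(1.03×10^-3)/(1.64×10^-3) = 5.558×10^-12 F.
I_d = C dV/dt = (5.558×10^-12)(5.92×10^5) = 3.29×10^-6 A.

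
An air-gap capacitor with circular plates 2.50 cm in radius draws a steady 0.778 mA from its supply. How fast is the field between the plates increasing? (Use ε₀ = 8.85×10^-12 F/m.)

The displacement current between the plates equals the conduction current, I_d = 0.778 mA.
Inverting I_d = ε₀ A dE/dt gives dE/dt = 7.78×10^-4 / (8.85×10^-12 · 1.963×10^-3) = 4.48×10^10 V/(m·s).

4.48×10^10 V/(m·s)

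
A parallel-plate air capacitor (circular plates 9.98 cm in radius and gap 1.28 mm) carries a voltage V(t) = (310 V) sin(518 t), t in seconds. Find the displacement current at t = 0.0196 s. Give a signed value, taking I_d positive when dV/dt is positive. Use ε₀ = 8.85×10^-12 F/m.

dE/dt = (V₀ω/d)·cos(ωt) with ωt = 10.1528 rad: (310)(518)(-0.7465)/(1.28×10^-3) = -9.365×10^7 V/(m·s).
I_d = ε₀ A dE/dt = (8.85×10^-12)(0.03129)(-9.365×10^7) = -2.59×10^-5 A.

-2.59×10^-5 A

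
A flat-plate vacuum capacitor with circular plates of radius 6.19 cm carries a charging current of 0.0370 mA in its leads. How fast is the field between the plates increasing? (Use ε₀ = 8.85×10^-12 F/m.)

3.47×10^8 V/(m·s)

Charge continuity gives I_d = I = 3.70×10^-5 A between the plates.
Then dE/dt = I_d/(ε₀A) = 3.47×10^8 V/(m·s).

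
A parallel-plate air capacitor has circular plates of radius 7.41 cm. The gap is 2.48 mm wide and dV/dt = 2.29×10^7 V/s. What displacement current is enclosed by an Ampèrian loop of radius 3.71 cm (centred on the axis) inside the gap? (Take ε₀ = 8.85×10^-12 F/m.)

I_d = C dV/dt with C = ε₀πR²/d = 6.156×10^-11 F, so I_d = (6.156×10^-11)(2.29×10^7) = 1.410×10^-3 A.
The field is uniform, so I_d,enc = I_d (r/R)² = (1.410×10^-3)(3.71/7.41)² = 3.53×10^-4 A.

3.53×10^-4 A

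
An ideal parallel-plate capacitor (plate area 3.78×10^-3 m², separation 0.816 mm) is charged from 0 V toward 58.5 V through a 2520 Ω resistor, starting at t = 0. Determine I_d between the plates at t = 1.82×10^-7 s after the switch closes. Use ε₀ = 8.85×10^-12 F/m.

3.99×10^-3 A

C = ε₀A/d = (8.85×10^-12)(3.78×10^-3)/(8.16×10^-4) = 4.100×10^-11 F, so τ = RC = 1.033×10^-7 s.
The conduction current is I(t) = (V₀/R) e^(−t/τ), and the displacement current between the plates equals it.
t/τ = 1.762; I_d = (58.5/2520) · e^(−1.762) = (0.02321)(0.1717) = 3.99×10^-3 A.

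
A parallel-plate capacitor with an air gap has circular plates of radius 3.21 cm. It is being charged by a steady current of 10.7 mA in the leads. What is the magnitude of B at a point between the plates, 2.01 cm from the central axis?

Between the plates the displacement current equals the wire current: I_d = 10.7 mA = 0.0107 A.
∮B·dl = μ₀ I_d,enc with I_d,enc = I_d r²/R² = 4.195×10^-3 A; so B = μ₀ I_d,enc/(2πr) = 4.17×10^-8 T.

4.17×10^-8 T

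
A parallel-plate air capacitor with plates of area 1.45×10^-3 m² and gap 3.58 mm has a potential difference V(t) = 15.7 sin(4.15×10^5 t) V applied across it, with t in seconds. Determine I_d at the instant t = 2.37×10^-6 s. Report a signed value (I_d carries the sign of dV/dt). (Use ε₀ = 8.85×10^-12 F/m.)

1.29×10^-5 A

dE/dt = (V₀ω/d)·cos(ωt) with ωt = 0.98355 rad: (15.7)(4.15×10^5)(0.5541)/(3.58×10^-3) = 1.008×10^9 V/(m·s).
I_d = ε₀ A dE/dt = (8.85×10^-12)(1.45×10^-3)(1.008×10^9) = 1.29×10^-5 A.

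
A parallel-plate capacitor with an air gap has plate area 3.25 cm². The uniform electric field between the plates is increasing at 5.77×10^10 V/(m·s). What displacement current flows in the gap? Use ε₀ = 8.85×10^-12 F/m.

1.66×10^-4 A

I_d = ε₀ A (dE/dt) = (8.85×10^-12)(3.25×10^-4 m²)(5.77×10^10) = 1.66×10^-4 A.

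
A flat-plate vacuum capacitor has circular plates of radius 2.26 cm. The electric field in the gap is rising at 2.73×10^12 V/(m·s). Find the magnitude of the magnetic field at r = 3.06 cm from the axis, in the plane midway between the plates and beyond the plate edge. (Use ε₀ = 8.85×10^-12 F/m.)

2.53×10^-7 T

I_d = ε₀ dΦ_E/dt = ε₀ πR² (dE/dt) = (8.85×10^-12)(1.605×10^-3)(2.73×10^12) = 0.03878 A through the full plate area.
Outside the plates the loop encloses all of I_d, so B·2πr = μ₀ I_d and B = 2.53×10^-7 T.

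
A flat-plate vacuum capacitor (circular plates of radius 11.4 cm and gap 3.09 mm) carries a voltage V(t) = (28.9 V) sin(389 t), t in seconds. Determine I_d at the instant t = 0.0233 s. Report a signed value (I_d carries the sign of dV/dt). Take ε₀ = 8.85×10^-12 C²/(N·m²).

-1.23×10^-6 A

dE/dt = (V₀ω/d)·cos(ωt) with ωt = 9.0637 rad: (28.9)(389)(-0.9355)/(3.09×10^-3) = -3.404×10^6 V/(m·s).
I_d = ε₀ A dE/dt = (8.85×10^-12)(0.04083)(-3.404×10^6) = -1.23×10^-6 A.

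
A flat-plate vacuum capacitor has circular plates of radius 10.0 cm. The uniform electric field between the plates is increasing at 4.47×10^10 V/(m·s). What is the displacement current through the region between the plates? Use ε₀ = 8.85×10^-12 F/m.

0.0124 A

I_d = ε₀ A (dE/dt) = (8.85×10^-12)(0.03142 m²)(4.47×10^10) = 0.0124 A.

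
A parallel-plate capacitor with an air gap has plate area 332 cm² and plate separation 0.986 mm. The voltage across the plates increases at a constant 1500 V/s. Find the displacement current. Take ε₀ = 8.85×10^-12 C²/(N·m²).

The field between the plates is E = V/d, so dE/dt = (1500)/(9.86×10^-4 m) = 1.521×10^6 V/(m·s).
I_d = ε₀ A (dE/dt) = (8.85×10^-12)(0.0332)(1.521×10^6) = 4.47×10^-7 A.

4.47×10^-7 A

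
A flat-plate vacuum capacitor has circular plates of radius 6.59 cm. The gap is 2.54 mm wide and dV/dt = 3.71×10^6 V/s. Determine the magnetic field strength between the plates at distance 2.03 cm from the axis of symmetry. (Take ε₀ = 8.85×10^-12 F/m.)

1.65×10^-10 T

With E = V/d, dE/dt = 1.461×10^9 V/(m·s) and πR² = 0.01364 m², giving I_d = ε₀ πR² dE/dt = 1.764×10^-4 A.
For r < R the Ampère–Maxwell law gives B(2πr) = μ₀ I_d (r²/R²), so B = μ₀ I_d r/(2πR²) = (4π×10^-7)(1.764×10^-4)(0.0203)/(2π·0.0659²) = 1.65×10^-10 T.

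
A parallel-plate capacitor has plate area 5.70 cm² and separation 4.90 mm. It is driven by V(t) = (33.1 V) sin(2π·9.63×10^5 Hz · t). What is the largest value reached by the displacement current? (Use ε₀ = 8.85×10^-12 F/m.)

(dE/dt)_max = V₀ω/d = 4.088×10^10 V/(m·s); ω = 2πf = 6.051×10^6 rad/s.
I_d,max = ε₀ A (dE/dt)_max = (8.85×10^-12)(5.70×10^-4)(4.088×10^10) = 2.06×10^-4 A.

2.06×10^-4 A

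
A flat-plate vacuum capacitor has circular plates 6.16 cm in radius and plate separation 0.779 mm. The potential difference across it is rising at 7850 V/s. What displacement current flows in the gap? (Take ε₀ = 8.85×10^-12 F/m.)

The displacement current equals the charging current C dV/dt. With C = ε₀A/d = (8.85×10^-12)(0.01192)/(7.79×10^-4) = 1.354×10^-10 F, I_d = (1.354×10^-10)(7850) = 1.06×10^-6 A.

1.06×10^-6 A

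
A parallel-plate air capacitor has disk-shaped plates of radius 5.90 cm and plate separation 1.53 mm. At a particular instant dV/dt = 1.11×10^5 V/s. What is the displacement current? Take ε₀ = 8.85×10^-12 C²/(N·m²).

7.02×10^-6 A

C = ε₀A/d = (8.85×10^-12)(0.01094)/(1.53×10^-3) = 6.328×10^-11 F.
I_d = C dV/dt = (6.328×10^-11)(1.11×10^5) = 7.02×10^-6 A.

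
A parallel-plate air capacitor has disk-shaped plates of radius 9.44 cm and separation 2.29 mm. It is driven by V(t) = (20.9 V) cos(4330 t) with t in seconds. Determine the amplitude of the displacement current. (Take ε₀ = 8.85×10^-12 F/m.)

C = ε₀A/d = (8.85×10^-12)(0.02800)/(2.29×10^-3) = 1.082×10^-10 F; ω = 4330 rad/s.
I_d = C dV/dt, so |I_d|_max = C V₀ ω = (1.082×10^-10)(20.9)(4330) = 9.79×10^-6 A.

9.79×10^-6 A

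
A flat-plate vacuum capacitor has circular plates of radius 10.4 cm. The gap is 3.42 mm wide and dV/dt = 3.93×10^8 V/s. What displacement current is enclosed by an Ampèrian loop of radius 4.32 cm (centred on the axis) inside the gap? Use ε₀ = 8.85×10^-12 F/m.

With E = V/d, dE/dt = 1.149×10^11 V/(m·s) and πR² = 0.03398 m², giving I_d = ε₀ πR² dE/dt = 0.03455 A.
The field is uniform, so I_d,enc = I_d (r/R)² = (0.03455)(4.32/10.4)² = 5.96×10^-3 A.

5.96×10^-3 A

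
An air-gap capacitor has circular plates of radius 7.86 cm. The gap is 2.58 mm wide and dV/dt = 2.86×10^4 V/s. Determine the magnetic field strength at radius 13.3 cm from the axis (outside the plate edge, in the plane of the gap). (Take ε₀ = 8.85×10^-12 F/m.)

With E = V/d, dE/dt = 1.109×10^7 V/(m·s) and πR² = 0.01941 m², giving I_d = ε₀ πR² dE/dt = 1.905×10^-6 A.
Outside the plates the loop encloses all of I_d, so B·2πr = μ₀ I_d and B = 2.86×10^-12 T.

2.86×10^-12 T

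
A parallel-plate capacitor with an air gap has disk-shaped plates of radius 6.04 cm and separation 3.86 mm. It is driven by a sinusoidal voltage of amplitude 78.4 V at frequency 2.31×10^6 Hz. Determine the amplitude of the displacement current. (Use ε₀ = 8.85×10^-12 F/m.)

0.0299 A

The displacement current equals the conduction current C dV/dt, which peaks at C V₀ ω.
With C = ε₀A/d = (8.85×10^-12)(0.01146)/(3.86×10^-3) = 2.627×10^-11 F and ω = 2πf = 1.451×10^7 rad/s, I_d,max = (2.627×10^-11)(78.4)(1.451×10^7) = 0.0299 A.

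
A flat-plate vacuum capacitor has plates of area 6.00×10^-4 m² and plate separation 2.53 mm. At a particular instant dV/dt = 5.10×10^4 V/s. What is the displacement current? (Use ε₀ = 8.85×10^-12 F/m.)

1.07×10^-7 A

The field between the plates is E = V/d, so dE/dt = (5.10×10^4)/(2.53×10^-3 m) = 2.016×10^7 V/(m·s).
I_d = ε₀ A (dE/dt) = (8.85×10^-12)(6.00×10^-4)(2.016×10^7) = 1.07×10^-7 A.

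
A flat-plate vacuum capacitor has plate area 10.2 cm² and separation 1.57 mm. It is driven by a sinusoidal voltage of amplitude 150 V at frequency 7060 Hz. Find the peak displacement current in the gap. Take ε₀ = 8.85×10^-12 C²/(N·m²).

3.83×10^-5 A

The displacement current equals the conduction current C dV/dt, which peaks at C V₀ ω.
With C = ε₀A/d = (8.85×10^-12)(1.02×10^-3)/(1.57×10^-3) = 5.750×10^-12 F and ω = 2πf = 4.436×10^4 rad/s, I_d,max = (5.750×10^-12)(150)(4.436×10^4) = 3.83×10^-5 A.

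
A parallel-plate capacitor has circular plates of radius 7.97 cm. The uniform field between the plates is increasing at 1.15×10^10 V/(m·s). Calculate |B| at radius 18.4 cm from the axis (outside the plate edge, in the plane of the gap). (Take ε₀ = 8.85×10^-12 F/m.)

2.21×10^-9 T

Through the whole plate area (πR² = 0.01996 m²), I_d = ε₀ πR² dE/dt = 2.031×10^-3 A.
For r ≥ R the full I_d is enclosed: B = μ₀ I_d/(2πr) = (4π×10^-7)(2.031×10^-3)/(2π·0.184) = 2.21×10^-9 T.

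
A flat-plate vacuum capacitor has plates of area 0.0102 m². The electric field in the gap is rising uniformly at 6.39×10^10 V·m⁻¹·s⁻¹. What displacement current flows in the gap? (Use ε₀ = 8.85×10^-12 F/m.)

5.77×10^-3 A

The displacement current is ε₀ times dΦ_E/dt = ε₀ A dE/dt = (8.85×10^-12)(0.0102)(6.39×10^10) = 5.77×10^-3 A.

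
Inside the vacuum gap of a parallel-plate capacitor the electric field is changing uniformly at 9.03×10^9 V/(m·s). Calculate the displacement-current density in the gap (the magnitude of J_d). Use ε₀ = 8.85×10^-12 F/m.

J_d = ε₀ ∂E/∂t, so J_d = 0.0799 A/m².

0.0799 A/m²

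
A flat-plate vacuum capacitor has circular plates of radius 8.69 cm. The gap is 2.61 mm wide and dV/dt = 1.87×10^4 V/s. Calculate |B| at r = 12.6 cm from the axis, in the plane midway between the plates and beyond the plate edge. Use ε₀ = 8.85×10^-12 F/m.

I_d = C dV/dt with C = ε₀πR²/d = 8.043×10^-11 F, so I_d = (8.043×10^-11)(1.87×10^4) = 1.504×10^-6 A.
Outside the plates the loop encloses all of I_d, so B·2πr = μ₀ I_d and B = 2.39×10^-12 T.

2.39×10^-12 T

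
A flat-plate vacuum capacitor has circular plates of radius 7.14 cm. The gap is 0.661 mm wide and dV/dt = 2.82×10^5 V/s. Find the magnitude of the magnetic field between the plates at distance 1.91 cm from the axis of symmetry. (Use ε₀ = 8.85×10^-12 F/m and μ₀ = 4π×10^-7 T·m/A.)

With E = V/d, dE/dt = 4.266×10^8 V/(m·s) and πR² = 0.01602 m², giving I_d = ε₀ πR² dE/dt = 6.048×10^-5 A.
An Ampèrian loop of radius r encloses a fraction (r/R)² of I_d. Then B·2πr = μ₀ I_d (r/R)², giving B = μ₀ I_d r/(2πR²) = 4.53×10^-11 T.

4.53×10^-11 T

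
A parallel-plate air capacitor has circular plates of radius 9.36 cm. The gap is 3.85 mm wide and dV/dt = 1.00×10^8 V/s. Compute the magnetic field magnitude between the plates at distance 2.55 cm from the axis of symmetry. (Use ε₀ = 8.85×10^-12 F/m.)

3.68×10^-9 T

I_d = C dV/dt with C = ε₀πR²/d = 6.326×10^-11 F, so I_d = (6.326×10^-11)(1.00×10^8) = 6.326×10^-3 A.
∮B·dl = μ₀ I_d,enc with I_d,enc = I_d r²/R² = 4.695×10^-4 A; so B = μ₀ I_d,enc/(2πr) = 3.68×10^-9 T.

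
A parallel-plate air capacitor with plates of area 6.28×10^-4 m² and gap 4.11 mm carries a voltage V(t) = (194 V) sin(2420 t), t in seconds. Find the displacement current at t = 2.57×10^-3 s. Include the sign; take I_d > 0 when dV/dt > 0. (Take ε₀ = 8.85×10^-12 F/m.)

dE/dt = (V₀ω/d)·cos(ωt) with ωt = 6.2194 rad: (194)(2420)(0.9980)/(4.11×10^-3) = 1.140×10^8 V/(m·s).
I_d = ε₀ A dE/dt = (8.85×10^-12)(6.28×10^-4)(1.140×10^8) = 6.34×10^-7 A.

6.34×10^-7 A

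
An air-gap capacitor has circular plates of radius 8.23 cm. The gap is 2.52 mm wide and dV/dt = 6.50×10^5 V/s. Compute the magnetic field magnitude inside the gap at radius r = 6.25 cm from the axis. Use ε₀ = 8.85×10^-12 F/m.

dE/dt = (dV/dt)/d = 2.579×10^8 V/(m·s); I_d = ε₀(πR²)(dE/dt) = (8.85×10^-12)(0.02128)(2.579×10^8) = 4.857×10^-5 A.
∮B·dl = μ₀ I_d,enc with I_d,enc = I_d r²/R² = 2.801×10^-5 A; so B = μ₀ I_d,enc/(2πr) = 8.96×10^-11 T.

8.96×10^-11 T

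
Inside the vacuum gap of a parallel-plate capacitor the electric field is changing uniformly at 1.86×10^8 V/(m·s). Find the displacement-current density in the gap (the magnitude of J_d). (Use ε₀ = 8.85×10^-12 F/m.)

J_d = ε₀ dE/dt = (8.85×10^-12)(1.86×10^8) = 1.65×10^-3 A/m².

1.65×10^-3 A/m²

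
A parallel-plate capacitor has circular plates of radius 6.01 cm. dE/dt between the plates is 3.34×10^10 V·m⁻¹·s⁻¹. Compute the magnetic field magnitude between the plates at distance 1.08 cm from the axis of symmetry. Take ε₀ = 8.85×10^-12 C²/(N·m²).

Through the whole plate area (πR² = 0.01135 m²), I_d = ε₀ πR² dE/dt = 3.355×10^-3 A.
For r < R the Ampère–Maxwell law gives B(2πr) = μ₀ I_d (r²/R²), so B = μ₀ I_d r/(2πR²) = (4π×10^-7)(3.355×10^-3)(0.0108)/(2π·0.0601²) = 2.01×10^-9 T.

2.01×10^-9 T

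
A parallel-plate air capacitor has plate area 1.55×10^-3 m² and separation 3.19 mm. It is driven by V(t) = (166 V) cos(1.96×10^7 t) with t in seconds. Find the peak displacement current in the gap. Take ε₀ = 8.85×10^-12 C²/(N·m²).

0.0140 A

(dE/dt)_max = V₀ω/d = 1.020×10^12 V/(m·s); ω = 1.96×10^7 rad/s.
I_d,max = ε₀ A (dE/dt)_max = (8.85×10^-12)(1.55×10^-3)(1.020×10^12) = 0.0140 A.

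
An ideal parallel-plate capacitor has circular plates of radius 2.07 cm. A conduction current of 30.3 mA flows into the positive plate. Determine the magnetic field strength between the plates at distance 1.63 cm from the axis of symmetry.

2.31×10^-7 T

No conduction current crosses the gap, so I_d there equals the 0.0303 A in the leads.
An Ampèrian loop of radius r encloses a fraction (r/R)² of I_d. Then B·2πr = μ₀ I_d (r/R)², giving B = μ₀ I_d r/(2πR²) = 2.31×10^-7 T.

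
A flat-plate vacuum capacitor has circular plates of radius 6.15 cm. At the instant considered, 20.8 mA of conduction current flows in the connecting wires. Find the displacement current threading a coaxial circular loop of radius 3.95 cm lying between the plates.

No conduction current crosses the gap, so I_d there equals the 0.0208 A in the leads.
The field is uniform, so I_d,enc = I_d (r/R)² = (0.0208)(3.95/6.15)² = 8.58×10^-3 A.

8.58×10^-3 A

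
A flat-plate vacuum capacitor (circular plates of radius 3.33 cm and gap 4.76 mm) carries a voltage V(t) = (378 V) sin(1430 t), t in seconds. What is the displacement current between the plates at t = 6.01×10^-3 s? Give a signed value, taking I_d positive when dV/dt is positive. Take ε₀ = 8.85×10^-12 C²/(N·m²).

dE/dt = (V₀ω/d)·cos(ωt) with ωt = 8.5943 rad: (378)(1430)(-0.6745)/(4.76×10^-3) = -7.660×10^7 V/(m·s).
I_d = ε₀ A dE/dt = (8.85×10^-12)(3.484×10^-3)(-7.660×10^7) = -2.36×10^-6 A.

-2.36×10^-6 A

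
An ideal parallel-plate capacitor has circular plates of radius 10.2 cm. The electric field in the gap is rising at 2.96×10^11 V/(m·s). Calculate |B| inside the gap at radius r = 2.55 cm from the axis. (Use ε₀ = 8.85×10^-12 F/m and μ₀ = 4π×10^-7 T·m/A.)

Through the whole plate area (πR² = 0.03269 m²), I_d = ε₀ πR² dE/dt = 0.08563 A.
An Ampèrian loop of radius r encloses a fraction (r/R)² of I_d. Then B·2πr = μ₀ I_d (r/R)², giving B = μ₀ I_d r/(2πR²) = 4.20×10^-8 T.

4.20×10^-8 T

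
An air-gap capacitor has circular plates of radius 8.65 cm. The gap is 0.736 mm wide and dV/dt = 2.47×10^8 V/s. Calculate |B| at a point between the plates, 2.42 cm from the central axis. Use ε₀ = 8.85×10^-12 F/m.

I_d = C dV/dt with C = ε₀πR²/d = 2.827×10^-10 F, so I_d = (2.827×10^-10)(2.47×10^8) = 0.06983 A.
For r < R the Ampère–Maxwell law gives B(2πr) = μ₀ I_d (r²/R²), so B = μ₀ I_d r/(2πR²) = (4π×10^-7)(0.06983)(0.0242)/(2π·0.0865²) = 4.52×10^-8 T.

4.52×10^-8 T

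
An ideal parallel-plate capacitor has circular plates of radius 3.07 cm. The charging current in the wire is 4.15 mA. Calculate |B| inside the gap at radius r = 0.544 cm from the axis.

Between the plates the displacement current equals the wire current: I_d = 4.15 mA = 4.15×10^-3 A.
∮B·dl = μ₀ I_d,enc with I_d,enc = I_d r²/R² = 1.303×10^-4 A; so B = μ₀ I_d,enc/(2πr) = 4.79×10^-9 T.

4.79×10^-9 T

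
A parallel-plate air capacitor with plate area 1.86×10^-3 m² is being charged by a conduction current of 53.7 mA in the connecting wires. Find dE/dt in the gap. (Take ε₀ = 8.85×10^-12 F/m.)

3.26×10^12 V/(m·s)

By continuity, I_d in the gap equals the 53.7 mA flowing in the wire.
Then dE/dt = I_d/(ε₀A) = 3.26×10^12 V/(m·s).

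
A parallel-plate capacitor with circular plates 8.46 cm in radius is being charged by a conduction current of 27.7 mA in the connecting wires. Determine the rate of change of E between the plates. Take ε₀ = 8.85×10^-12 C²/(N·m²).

The displacement current between the plates equals the conduction current, I_d = 27.7 mA.
Then dE/dt = I_d/(ε₀A) = 1.39×10^11 V/(m·s).

1.39×10^11 V/(m·s)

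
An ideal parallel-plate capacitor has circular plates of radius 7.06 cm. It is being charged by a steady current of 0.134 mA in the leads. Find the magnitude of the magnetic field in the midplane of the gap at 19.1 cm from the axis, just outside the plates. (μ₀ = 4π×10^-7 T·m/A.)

1.40×10^-10 T

No conduction current crosses the gap, so I_d there equals the 1.34×10^-4 A in the leads.
Outside the plates the loop encloses all of I_d, so B·2πr = μ₀ I_d and B = 1.40×10^-10 T.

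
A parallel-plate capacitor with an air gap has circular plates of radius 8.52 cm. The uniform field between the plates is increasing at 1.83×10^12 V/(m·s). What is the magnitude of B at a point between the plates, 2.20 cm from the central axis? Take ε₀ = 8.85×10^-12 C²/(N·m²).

Total displacement current: I_d = ε₀(πR²)(dE/dt) = (8.85×10^-12)(0.02280)(1.83×10^12) = 0.3693 A.
∮B·dl = μ₀ I_d,enc with I_d,enc = I_d r²/R² = 0.02462 A; so B = μ₀ I_d,enc/(2πr) = 2.24×10^-7 T.

2.24×10^-7 T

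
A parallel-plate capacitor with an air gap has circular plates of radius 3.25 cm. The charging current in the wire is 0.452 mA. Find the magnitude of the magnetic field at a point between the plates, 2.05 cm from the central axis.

No conduction current crosses the gap, so I_d there equals the 4.52×10^-4 A in the leads.
For r < R the Ampère–Maxwell law gives B(2πr) = μ₀ I_d (r²/R²), so B = μ₀ I_d r/(2πR²) = (4π×10^-7)(4.52×10^-4)(0.0205)/(2π·0.0325²) = 1.75×10^-9 T.

1.75×10^-9 T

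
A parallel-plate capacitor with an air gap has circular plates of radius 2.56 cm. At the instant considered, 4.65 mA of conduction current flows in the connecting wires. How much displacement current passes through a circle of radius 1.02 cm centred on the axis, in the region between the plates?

No conduction current crosses the gap, so I_d there equals the 4.65×10^-3 A in the leads.
Since J_d is uniform, the enclosed fraction is (r/R)² = 0.1588, giving I_d,enc = 7.38×10^-4 A.

7.38×10^-4 A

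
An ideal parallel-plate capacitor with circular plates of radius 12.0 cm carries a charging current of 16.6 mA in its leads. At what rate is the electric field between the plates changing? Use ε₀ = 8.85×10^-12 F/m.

The displacement current between the plates equals the conduction current, I_d = 16.6 mA.
Inverting I_d = ε₀ A dE/dt gives dE/dt = 0.0166 / (8.85×10^-12 · 0.04524) = 4.15×10^10 V/(m·s).

4.15×10^10 V/(m·s)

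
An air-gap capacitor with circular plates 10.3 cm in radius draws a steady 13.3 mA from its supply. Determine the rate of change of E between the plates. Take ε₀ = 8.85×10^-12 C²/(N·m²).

Charge continuity gives I_d = I = 0.0133 A between the plates.
Then dE/dt = I_d/(ε₀A) = 4.51×10^10 V/(m·s).

4.51×10^10 V/(m·s)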